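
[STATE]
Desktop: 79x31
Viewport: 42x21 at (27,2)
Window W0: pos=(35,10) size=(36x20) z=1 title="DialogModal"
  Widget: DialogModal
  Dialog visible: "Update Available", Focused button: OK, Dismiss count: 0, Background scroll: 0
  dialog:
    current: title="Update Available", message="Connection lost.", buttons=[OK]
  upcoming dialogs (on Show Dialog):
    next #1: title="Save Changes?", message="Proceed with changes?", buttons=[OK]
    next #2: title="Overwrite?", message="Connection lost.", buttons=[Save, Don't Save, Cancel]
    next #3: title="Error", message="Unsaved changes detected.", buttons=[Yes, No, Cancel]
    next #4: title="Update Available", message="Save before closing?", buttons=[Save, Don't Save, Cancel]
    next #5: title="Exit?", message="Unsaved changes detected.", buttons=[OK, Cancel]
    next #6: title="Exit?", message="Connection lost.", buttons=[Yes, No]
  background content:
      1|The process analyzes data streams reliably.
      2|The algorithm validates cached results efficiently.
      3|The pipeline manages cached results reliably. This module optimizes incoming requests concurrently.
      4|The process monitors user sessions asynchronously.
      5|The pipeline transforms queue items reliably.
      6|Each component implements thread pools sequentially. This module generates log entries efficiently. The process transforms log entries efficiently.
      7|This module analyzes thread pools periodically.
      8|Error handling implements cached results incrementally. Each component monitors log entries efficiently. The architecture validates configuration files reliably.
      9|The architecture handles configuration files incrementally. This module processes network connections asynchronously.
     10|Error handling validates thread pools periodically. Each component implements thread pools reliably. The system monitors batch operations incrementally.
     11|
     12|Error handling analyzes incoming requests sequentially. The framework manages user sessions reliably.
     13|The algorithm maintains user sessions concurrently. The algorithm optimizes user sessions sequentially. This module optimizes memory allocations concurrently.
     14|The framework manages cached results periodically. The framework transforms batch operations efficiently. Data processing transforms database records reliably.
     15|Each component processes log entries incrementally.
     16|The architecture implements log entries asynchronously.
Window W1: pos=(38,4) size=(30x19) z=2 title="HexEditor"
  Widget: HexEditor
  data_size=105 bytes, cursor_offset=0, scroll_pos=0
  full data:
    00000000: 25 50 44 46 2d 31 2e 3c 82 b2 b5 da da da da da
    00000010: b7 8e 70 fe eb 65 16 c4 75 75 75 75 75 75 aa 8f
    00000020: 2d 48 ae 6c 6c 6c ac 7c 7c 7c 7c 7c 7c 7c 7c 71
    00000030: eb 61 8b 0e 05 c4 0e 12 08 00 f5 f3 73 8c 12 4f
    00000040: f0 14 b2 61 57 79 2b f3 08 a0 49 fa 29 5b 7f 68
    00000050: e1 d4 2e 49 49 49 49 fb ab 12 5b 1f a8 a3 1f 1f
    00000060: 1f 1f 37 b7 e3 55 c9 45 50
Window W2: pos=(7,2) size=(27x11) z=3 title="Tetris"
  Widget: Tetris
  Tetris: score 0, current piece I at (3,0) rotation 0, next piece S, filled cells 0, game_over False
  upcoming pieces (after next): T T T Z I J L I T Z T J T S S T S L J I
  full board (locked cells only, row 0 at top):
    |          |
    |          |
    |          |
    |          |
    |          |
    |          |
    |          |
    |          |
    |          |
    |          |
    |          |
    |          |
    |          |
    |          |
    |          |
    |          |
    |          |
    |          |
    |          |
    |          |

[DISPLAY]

━━━━━━┓                                   
      ┃                                   
──────┨    ┏━━━━━━━━━━━━━━━━━━━━━━━━━━━━┓ 
      ┃    ┃ HexEditor                  ┃ 
      ┃    ┠────────────────────────────┨ 
      ┃    ┃00000000  25 50 44 46 2d 31 ┃ 
      ┃    ┃00000010  b7 8e 70 fe eb 65 ┃ 
      ┃    ┃00000020  2d 48 ae 6c 6c 6c ┃ 
      ┃ ┏━━┃00000030  eb 61 8b 0e 05 c4 ┃━
      ┃ ┃ D┃00000040  f0 14 b2 61 57 79 ┃ 
━━━━━━┛ ┠──┃00000050  e1 d4 2e 49 49 49 ┃─
        ┃Th┃00000060  1f 1f 37 b7 e3 55 ┃s
        ┃Th┃                            ┃e
        ┃Th┃                            ┃l
        ┃Th┃                            ┃n
        ┃Th┃                            ┃e
        ┃Ea┃                            ┃ 
        ┃Th┃                            ┃s
        ┃Er┃                            ┃ 
        ┃Th┃                            ┃r
        ┃Er┗━━━━━━━━━━━━━━━━━━━━━━━━━━━━┛p


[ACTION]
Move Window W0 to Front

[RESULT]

━━━━━━┓                                   
      ┃                                   
──────┨    ┏━━━━━━━━━━━━━━━━━━━━━━━━━━━━┓ 
      ┃    ┃ HexEditor                  ┃ 
      ┃    ┠────────────────────────────┨ 
      ┃    ┃00000000  25 50 44 46 2d 31 ┃ 
      ┃    ┃00000010  b7 8e 70 fe eb 65 ┃ 
      ┃    ┃00000020  2d 48 ae 6c 6c 6c ┃ 
      ┃ ┏━━━━━━━━━━━━━━━━━━━━━━━━━━━━━━━━━
      ┃ ┃ DialogModal                     
━━━━━━┛ ┠─────────────────────────────────
        ┃The process analyzes data streams
        ┃The algorithm validates cached re
        ┃The pipeline manages cached resul
        ┃The process monitors user session
        ┃The pipeline transforms queue ite
        ┃Each co┌──────────────────┐hread 
        ┃This mo│ Update Available │ pools
        ┃Error h│ Connection lost. │ached 
        ┃The arc│       [OK]       │nfigur
        ┃Error h└──────────────────┘read p


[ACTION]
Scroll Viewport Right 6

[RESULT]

┓                                         
┃                                         
┨    ┏━━━━━━━━━━━━━━━━━━━━━━━━━━━━┓       
┃    ┃ HexEditor                  ┃       
┃    ┠────────────────────────────┨       
┃    ┃00000000  25 50 44 46 2d 31 ┃       
┃    ┃00000010  b7 8e 70 fe eb 65 ┃       
┃    ┃00000020  2d 48 ae 6c 6c 6c ┃       
┃ ┏━━━━━━━━━━━━━━━━━━━━━━━━━━━━━━━━━━┓    
┃ ┃ DialogModal                      ┃    
┛ ┠──────────────────────────────────┨    
  ┃The process analyzes data streams ┃    
  ┃The algorithm validates cached res┃    
  ┃The pipeline manages cached result┃    
  ┃The process monitors user sessions┃    
  ┃The pipeline transforms queue item┃    
  ┃Each co┌──────────────────┐hread p┃    
  ┃This mo│ Update Available │ pools ┃    
  ┃Error h│ Connection lost. │ached r┃    
  ┃The arc│       [OK]       │nfigura┃    
  ┃Error h└──────────────────┘read po┃    


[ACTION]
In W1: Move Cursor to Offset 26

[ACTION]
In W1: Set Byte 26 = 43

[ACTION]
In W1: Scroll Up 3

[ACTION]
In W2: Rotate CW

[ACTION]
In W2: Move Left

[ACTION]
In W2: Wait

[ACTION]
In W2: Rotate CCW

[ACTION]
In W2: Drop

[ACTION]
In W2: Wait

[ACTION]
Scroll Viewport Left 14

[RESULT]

━━━━━━━━━━━━━━┓                           
              ┃                           
──────────────┨    ┏━━━━━━━━━━━━━━━━━━━━━━
Next:         ┃    ┃ HexEditor            
 ░░           ┃    ┠──────────────────────
░░            ┃    ┃00000000  25 50 44 46 
              ┃    ┃00000010  b7 8e 70 fe 
              ┃    ┃00000020  2d 48 ae 6c 
              ┃ ┏━━━━━━━━━━━━━━━━━━━━━━━━━
Score:        ┃ ┃ DialogModal             
━━━━━━━━━━━━━━┛ ┠─────────────────────────
                ┃The process analyzes data
                ┃The algorithm validates c
                ┃The pipeline manages cach
                ┃The process monitors user
                ┃The pipeline transforms q
                ┃Each co┌─────────────────
                ┃This mo│ Update Available
                ┃Error h│ Connection lost.
                ┃The arc│       [OK]      
                ┃Error h└─────────────────


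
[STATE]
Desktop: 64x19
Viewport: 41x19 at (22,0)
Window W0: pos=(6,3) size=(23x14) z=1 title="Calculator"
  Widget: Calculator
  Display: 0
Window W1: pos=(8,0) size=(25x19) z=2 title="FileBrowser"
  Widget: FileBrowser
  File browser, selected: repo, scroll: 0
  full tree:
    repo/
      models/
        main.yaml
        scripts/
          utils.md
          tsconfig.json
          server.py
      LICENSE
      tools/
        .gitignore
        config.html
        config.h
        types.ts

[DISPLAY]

━━━━━━━━━━┓                              
          ┃                              
──────────┨                              
          ┃                              
s/        ┃                              
          ┃                              
/         ┃                              
          ┃                              
          ┃                              
          ┃                              
          ┃                              
          ┃                              
          ┃                              
          ┃                              
          ┃                              
          ┃                              
          ┃                              
          ┃                              
━━━━━━━━━━┛                              


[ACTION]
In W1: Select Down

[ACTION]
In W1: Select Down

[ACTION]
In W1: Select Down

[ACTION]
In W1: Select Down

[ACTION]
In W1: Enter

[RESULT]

━━━━━━━━━━┓                              
          ┃                              
──────────┨                              
          ┃                              
s/        ┃                              
          ┃                              
/         ┃                              
ore       ┃                              
html      ┃                              
h         ┃                              
s         ┃                              
          ┃                              
          ┃                              
          ┃                              
          ┃                              
          ┃                              
          ┃                              
          ┃                              
━━━━━━━━━━┛                              


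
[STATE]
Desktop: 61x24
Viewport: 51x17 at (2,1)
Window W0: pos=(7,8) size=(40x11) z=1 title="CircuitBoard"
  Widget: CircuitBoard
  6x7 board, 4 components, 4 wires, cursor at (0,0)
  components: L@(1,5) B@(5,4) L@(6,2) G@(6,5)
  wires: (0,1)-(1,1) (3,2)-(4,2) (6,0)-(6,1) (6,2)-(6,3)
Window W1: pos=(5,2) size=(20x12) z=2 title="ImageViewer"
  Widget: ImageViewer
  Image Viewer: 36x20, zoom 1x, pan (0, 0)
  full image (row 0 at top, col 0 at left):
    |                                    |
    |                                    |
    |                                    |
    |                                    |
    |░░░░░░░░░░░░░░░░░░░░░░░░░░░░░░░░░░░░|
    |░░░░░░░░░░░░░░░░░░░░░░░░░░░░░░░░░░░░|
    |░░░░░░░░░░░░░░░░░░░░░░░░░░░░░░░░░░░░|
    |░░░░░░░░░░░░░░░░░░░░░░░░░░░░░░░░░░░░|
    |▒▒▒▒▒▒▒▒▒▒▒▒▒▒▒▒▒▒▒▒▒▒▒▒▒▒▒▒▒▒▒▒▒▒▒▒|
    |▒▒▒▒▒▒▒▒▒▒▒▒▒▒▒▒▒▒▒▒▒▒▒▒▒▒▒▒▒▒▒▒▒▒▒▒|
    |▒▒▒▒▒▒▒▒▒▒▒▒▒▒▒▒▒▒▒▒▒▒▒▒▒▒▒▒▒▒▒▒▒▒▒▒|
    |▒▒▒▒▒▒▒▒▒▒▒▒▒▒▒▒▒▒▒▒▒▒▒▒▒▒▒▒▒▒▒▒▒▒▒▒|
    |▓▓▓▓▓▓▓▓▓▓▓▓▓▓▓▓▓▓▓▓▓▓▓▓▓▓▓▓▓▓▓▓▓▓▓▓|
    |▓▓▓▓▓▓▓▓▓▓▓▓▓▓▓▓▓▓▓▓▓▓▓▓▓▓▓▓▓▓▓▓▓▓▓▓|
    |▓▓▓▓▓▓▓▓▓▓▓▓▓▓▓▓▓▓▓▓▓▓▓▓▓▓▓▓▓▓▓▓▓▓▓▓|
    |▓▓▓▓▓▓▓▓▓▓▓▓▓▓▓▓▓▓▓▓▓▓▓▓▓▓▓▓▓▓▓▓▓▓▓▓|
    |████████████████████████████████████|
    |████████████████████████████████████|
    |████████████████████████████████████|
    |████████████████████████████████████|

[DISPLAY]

                                                   
   ┏━━━━━━━━━━━━━━━━━━┓                            
   ┃ ImageViewer      ┃                            
   ┠──────────────────┨                            
   ┃                  ┃                            
   ┃                  ┃                            
   ┃                  ┃                            
   ┃                  ┃━━━━━━━━━━━━━━━━━━━━━┓      
   ┃░░░░░░░░░░░░░░░░░░┃                     ┃      
   ┃░░░░░░░░░░░░░░░░░░┃─────────────────────┨      
   ┃░░░░░░░░░░░░░░░░░░┃                     ┃      
   ┃░░░░░░░░░░░░░░░░░░┃                     ┃      
   ┗━━━━━━━━━━━━━━━━━━┛                     ┃      
     ┃1       ·               L             ┃      
     ┃                                      ┃      
     ┃2                                     ┃      
     ┃                                      ┃      


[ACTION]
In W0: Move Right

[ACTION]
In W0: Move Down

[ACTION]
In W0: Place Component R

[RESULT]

                                                   
   ┏━━━━━━━━━━━━━━━━━━┓                            
   ┃ ImageViewer      ┃                            
   ┠──────────────────┨                            
   ┃                  ┃                            
   ┃                  ┃                            
   ┃                  ┃                            
   ┃                  ┃━━━━━━━━━━━━━━━━━━━━━┓      
   ┃░░░░░░░░░░░░░░░░░░┃                     ┃      
   ┃░░░░░░░░░░░░░░░░░░┃─────────────────────┨      
   ┃░░░░░░░░░░░░░░░░░░┃                     ┃      
   ┃░░░░░░░░░░░░░░░░░░┃                     ┃      
   ┗━━━━━━━━━━━━━━━━━━┛                     ┃      
     ┃1      [R]              L             ┃      
     ┃                                      ┃      
     ┃2                                     ┃      
     ┃                                      ┃      


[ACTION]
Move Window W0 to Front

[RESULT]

                                                   
   ┏━━━━━━━━━━━━━━━━━━┓                            
   ┃ ImageViewer      ┃                            
   ┠──────────────────┨                            
   ┃                  ┃                            
   ┃                  ┃                            
   ┃                  ┃                            
   ┃ ┏━━━━━━━━━━━━━━━━━━━━━━━━━━━━━━━━━━━━━━┓      
   ┃░┃ CircuitBoard                         ┃      
   ┃░┠──────────────────────────────────────┨      
   ┃░┃   0 1 2 3 4 5                        ┃      
   ┃░┃0       ·                             ┃      
   ┗━┃        │                             ┃      
     ┃1      [R]              L             ┃      
     ┃                                      ┃      
     ┃2                                     ┃      
     ┃                                      ┃      


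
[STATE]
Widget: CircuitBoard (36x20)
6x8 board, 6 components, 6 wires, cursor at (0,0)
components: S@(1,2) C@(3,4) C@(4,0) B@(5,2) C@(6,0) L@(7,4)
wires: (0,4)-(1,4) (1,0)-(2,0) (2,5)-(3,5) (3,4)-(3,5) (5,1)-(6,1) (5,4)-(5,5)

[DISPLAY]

   0 1 2 3 4 5                      
0  [.]              ·               
                    │               
1   ·       S       ·               
    │                               
2   ·                   ·           
                        │           
3                   C ─ ·           
                                    
4   C                               
                                    
5       ·   B       · ─ ·           
        │                           
6   C   ·                           
                                    
7                   L               
Cursor: (0,0)                       
                                    
                                    
                                    


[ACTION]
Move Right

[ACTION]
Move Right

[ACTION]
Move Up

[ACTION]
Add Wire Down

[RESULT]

   0 1 2 3 4 5                      
0          [.]      ·               
            │       │               
1   ·       S       ·               
    │                               
2   ·                   ·           
                        │           
3                   C ─ ·           
                                    
4   C                               
                                    
5       ·   B       · ─ ·           
        │                           
6   C   ·                           
                                    
7                   L               
Cursor: (0,2)                       
                                    
                                    
                                    


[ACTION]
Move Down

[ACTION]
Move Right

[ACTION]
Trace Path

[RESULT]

   0 1 2 3 4 5                      
0           ·       ·               
            │       │               
1   ·       S  [.]  ·               
    │                               
2   ·                   ·           
                        │           
3                   C ─ ·           
                                    
4   C                               
                                    
5       ·   B       · ─ ·           
        │                           
6   C   ·                           
                                    
7                   L               
Cursor: (1,3)  Trace: No connections
                                    
                                    
                                    


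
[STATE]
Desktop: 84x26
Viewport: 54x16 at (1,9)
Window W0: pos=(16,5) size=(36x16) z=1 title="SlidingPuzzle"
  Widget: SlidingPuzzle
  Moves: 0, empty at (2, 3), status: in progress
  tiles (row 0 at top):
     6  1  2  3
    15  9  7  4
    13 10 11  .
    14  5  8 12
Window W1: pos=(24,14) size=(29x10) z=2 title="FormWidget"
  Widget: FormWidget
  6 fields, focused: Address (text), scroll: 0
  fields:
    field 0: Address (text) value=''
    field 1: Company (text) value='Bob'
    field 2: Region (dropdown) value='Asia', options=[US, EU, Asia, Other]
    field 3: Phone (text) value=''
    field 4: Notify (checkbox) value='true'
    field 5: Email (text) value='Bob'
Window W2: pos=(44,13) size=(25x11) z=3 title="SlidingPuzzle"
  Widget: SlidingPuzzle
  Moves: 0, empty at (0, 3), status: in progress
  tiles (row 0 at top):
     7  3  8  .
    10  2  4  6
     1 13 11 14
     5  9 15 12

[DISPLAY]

               ┃│  6 │  1 │  2 │  3 │             ┃   
               ┃├────┼────┼────┼────┤             ┃   
               ┃│ 15 │  9 │  7 │  4 │             ┃   
               ┃├────┼────┼────┼────┤             ┃   
               ┃│ 13 │ 10 │ 11 │    │      ┏━━━━━━━━━━
               ┃├────┼─┏━━━━━━━━━━━━━━━━━━━┃ SlidingPu
               ┃│ 14 │ ┃ FormWidget        ┠──────────
               ┃└────┴─┠───────────────────┃┌────┬────
               ┃Moves: ┃> Address:    [    ┃│  7 │  3 
               ┃       ┃  Company:    [Bob ┃├────┼────
               ┃       ┃  Region:     [Asia┃│ 10 │  2 
               ┗━━━━━━━┃  Phone:      [    ┃├────┼────
                       ┃  Notify:     [x]  ┃│  1 │ 13 
                       ┃  Email:      [Bob ┃├────┼────
                       ┗━━━━━━━━━━━━━━━━━━━┗━━━━━━━━━━
                                                      


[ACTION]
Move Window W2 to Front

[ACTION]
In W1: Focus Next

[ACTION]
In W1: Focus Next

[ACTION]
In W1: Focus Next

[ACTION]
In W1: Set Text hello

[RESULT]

               ┃│  6 │  1 │  2 │  3 │             ┃   
               ┃├────┼────┼────┼────┤             ┃   
               ┃│ 15 │  9 │  7 │  4 │             ┃   
               ┃├────┼────┼────┼────┤             ┃   
               ┃│ 13 │ 10 │ 11 │    │      ┏━━━━━━━━━━
               ┃├────┼─┏━━━━━━━━━━━━━━━━━━━┃ SlidingPu
               ┃│ 14 │ ┃ FormWidget        ┠──────────
               ┃└────┴─┠───────────────────┃┌────┬────
               ┃Moves: ┃  Address:    [    ┃│  7 │  3 
               ┃       ┃  Company:    [Bob ┃├────┼────
               ┃       ┃  Region:     [Asia┃│ 10 │  2 
               ┗━━━━━━━┃> Phone:      [hell┃├────┼────
                       ┃  Notify:     [x]  ┃│  1 │ 13 
                       ┃  Email:      [Bob ┃├────┼────
                       ┗━━━━━━━━━━━━━━━━━━━┗━━━━━━━━━━
                                                      


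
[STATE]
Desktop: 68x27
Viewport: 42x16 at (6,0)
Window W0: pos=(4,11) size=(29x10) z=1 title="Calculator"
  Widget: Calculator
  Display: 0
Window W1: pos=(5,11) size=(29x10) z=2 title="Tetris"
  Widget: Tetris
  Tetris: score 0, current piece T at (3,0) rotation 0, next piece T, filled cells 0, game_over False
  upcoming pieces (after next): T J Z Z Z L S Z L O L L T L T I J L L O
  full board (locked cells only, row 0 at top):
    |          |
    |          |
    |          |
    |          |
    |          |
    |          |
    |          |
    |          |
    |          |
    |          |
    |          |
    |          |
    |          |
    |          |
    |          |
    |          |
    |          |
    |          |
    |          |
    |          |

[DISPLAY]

                                          
                                          
                                          
                                          
                                          
                                          
                                          
                                          
                                          
                                          
                                          
━━━━━━━━━━━━━━━━━━━━━━━━━━━┓              
 Tetris                    ┃              
───────────────────────────┨              
          │Next:           ┃              
          │ ▒              ┃              


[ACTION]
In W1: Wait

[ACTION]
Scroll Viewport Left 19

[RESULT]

                                          
                                          
                                          
                                          
                                          
                                          
                                          
                                          
                                          
                                          
                                          
    ┏┏━━━━━━━━━━━━━━━━━━━━━━━━━━━┓        
    ┃┃ Tetris                    ┃        
    ┠┠───────────────────────────┨        
    ┃┃          │Next:           ┃        
    ┃┃          │ ▒              ┃        


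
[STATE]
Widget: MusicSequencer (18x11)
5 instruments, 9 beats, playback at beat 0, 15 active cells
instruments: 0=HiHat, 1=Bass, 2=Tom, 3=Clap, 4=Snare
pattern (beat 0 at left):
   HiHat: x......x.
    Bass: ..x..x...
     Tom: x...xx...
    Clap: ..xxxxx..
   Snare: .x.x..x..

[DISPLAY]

      ▼12345678   
 HiHat█······█·   
  Bass··█··█···   
   Tom█···██···   
  Clap··█████··   
 Snare·█·█··█··   
                  
                  
                  
                  
                  


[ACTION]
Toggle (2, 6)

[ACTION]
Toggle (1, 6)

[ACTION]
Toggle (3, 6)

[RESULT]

      ▼12345678   
 HiHat█······█·   
  Bass··█··██··   
   Tom█···███··   
  Clap··████···   
 Snare·█·█··█··   
                  
                  
                  
                  
                  


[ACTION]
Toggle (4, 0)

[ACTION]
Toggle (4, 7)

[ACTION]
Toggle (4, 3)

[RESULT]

      ▼12345678   
 HiHat█······█·   
  Bass··█··██··   
   Tom█···███··   
  Clap··████···   
 Snare██····██·   
                  
                  
                  
                  
                  


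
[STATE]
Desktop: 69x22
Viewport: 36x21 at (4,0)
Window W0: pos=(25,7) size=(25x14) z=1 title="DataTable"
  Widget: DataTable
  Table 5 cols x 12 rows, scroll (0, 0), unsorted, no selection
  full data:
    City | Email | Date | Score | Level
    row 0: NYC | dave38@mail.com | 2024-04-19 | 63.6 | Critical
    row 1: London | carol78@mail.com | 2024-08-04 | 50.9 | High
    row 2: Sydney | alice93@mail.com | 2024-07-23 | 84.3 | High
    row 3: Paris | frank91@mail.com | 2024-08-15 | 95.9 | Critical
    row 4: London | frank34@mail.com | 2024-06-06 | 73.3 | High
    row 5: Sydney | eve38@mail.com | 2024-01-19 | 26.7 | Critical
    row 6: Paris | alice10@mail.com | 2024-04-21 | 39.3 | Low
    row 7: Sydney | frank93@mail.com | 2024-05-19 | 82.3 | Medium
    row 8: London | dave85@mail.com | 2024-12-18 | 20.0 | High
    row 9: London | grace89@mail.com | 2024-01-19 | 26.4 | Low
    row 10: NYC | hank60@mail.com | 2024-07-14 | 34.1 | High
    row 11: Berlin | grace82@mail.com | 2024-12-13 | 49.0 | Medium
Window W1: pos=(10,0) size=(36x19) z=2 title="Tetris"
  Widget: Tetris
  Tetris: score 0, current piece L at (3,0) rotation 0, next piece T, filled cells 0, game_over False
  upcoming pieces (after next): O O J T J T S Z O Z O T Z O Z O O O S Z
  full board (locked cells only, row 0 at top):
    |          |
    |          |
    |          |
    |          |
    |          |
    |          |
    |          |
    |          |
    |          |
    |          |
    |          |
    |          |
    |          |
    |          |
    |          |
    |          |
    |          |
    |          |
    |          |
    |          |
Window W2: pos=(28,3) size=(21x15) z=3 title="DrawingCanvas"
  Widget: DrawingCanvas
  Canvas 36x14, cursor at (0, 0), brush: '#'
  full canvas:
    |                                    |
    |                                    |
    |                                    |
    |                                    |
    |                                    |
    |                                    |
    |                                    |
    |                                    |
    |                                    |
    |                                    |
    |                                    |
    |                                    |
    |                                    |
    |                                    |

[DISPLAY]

      ┏━━━━━━━━━━━━━━━━━━━━━━━━━━━━━
      ┃ Tetris                      
      ┠─────────────────────────────
      ┃          │Next: ┏━━━━━━━━━━━
      ┃          │ ▒    ┃ DrawingCan
      ┃          │▒▒▒   ┠───────────
      ┃          │      ┃+          
      ┃          │      ┃           
      ┃          │      ┃           
      ┃          │Score:┃           
      ┃          │0     ┃           
      ┃          │      ┃           
      ┃          │      ┃           
      ┃          │      ┃           
      ┃          │      ┃           
      ┃          │      ┃           
      ┃          │      ┃           
      ┃          │      ┗━━━━━━━━━━━
      ┗━━━━━━━━━━━━━━━━━━━━━━━━━━━━━
                     ┃Sydney│frank93
                     ┗━━━━━━━━━━━━━━


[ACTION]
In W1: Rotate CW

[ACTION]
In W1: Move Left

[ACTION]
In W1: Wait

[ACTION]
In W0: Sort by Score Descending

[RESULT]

      ┏━━━━━━━━━━━━━━━━━━━━━━━━━━━━━
      ┃ Tetris                      
      ┠─────────────────────────────
      ┃          │Next: ┏━━━━━━━━━━━
      ┃          │ ▒    ┃ DrawingCan
      ┃          │▒▒▒   ┠───────────
      ┃          │      ┃+          
      ┃          │      ┃           
      ┃          │      ┃           
      ┃          │Score:┃           
      ┃          │0     ┃           
      ┃          │      ┃           
      ┃          │      ┃           
      ┃          │      ┃           
      ┃          │      ┃           
      ┃          │      ┃           
      ┃          │      ┃           
      ┃          │      ┗━━━━━━━━━━━
      ┗━━━━━━━━━━━━━━━━━━━━━━━━━━━━━
                     ┃Paris │alice10
                     ┗━━━━━━━━━━━━━━


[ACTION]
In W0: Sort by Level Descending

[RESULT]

      ┏━━━━━━━━━━━━━━━━━━━━━━━━━━━━━
      ┃ Tetris                      
      ┠─────────────────────────────
      ┃          │Next: ┏━━━━━━━━━━━
      ┃          │ ▒    ┃ DrawingCan
      ┃          │▒▒▒   ┠───────────
      ┃          │      ┃+          
      ┃          │      ┃           
      ┃          │      ┃           
      ┃          │Score:┃           
      ┃          │0     ┃           
      ┃          │      ┃           
      ┃          │      ┃           
      ┃          │      ┃           
      ┃          │      ┃           
      ┃          │      ┃           
      ┃          │      ┃           
      ┃          │      ┗━━━━━━━━━━━
      ┗━━━━━━━━━━━━━━━━━━━━━━━━━━━━━
                     ┃NYC   │hank60@
                     ┗━━━━━━━━━━━━━━


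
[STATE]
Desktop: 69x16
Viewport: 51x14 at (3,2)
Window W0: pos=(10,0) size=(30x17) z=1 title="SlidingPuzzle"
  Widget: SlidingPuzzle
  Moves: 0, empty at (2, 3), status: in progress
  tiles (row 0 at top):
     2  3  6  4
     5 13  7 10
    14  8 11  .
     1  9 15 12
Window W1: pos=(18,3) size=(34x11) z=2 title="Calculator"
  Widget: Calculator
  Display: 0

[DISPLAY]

       ┠────────────────────────────┨              
       ┃┌────┬─┏━━━━━━━━━━━━━━━━━━━━━━━━━━━━━━━━┓  
       ┃│  2 │ ┃ Calculator                     ┃  
       ┃├────┼─┠────────────────────────────────┨  
       ┃│  5 │ ┃                               0┃  
       ┃├────┼─┃┌───┬───┬───┬───┐               ┃  
       ┃│ 14 │ ┃│ 7 │ 8 │ 9 │ ÷ │               ┃  
       ┃├────┼─┃├───┼───┼───┼───┤               ┃  
       ┃│  1 │ ┃│ 4 │ 5 │ 6 │ × │               ┃  
       ┃└────┴─┃├───┼───┼───┼───┤               ┃  
       ┃Moves: ┃│ 1 │ 2 │ 3 │ - │               ┃  
       ┃       ┗━━━━━━━━━━━━━━━━━━━━━━━━━━━━━━━━┛  
       ┃                            ┃              
       ┃                            ┃              


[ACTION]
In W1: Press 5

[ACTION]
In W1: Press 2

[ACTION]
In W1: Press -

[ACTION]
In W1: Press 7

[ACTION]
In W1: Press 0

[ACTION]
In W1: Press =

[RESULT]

       ┠────────────────────────────┨              
       ┃┌────┬─┏━━━━━━━━━━━━━━━━━━━━━━━━━━━━━━━━┓  
       ┃│  2 │ ┃ Calculator                     ┃  
       ┃├────┼─┠────────────────────────────────┨  
       ┃│  5 │ ┃                             -18┃  
       ┃├────┼─┃┌───┬───┬───┬───┐               ┃  
       ┃│ 14 │ ┃│ 7 │ 8 │ 9 │ ÷ │               ┃  
       ┃├────┼─┃├───┼───┼───┼───┤               ┃  
       ┃│  1 │ ┃│ 4 │ 5 │ 6 │ × │               ┃  
       ┃└────┴─┃├───┼───┼───┼───┤               ┃  
       ┃Moves: ┃│ 1 │ 2 │ 3 │ - │               ┃  
       ┃       ┗━━━━━━━━━━━━━━━━━━━━━━━━━━━━━━━━┛  
       ┃                            ┃              
       ┃                            ┃              


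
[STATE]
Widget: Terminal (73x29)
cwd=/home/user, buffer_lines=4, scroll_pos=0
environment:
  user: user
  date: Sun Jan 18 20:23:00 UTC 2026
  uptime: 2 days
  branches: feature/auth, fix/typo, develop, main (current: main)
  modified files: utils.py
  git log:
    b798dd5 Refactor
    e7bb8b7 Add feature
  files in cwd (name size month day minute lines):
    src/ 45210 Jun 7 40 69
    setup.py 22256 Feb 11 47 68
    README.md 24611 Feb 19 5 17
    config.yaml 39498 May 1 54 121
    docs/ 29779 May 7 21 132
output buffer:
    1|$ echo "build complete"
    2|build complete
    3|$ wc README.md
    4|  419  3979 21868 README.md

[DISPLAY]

$ echo "build complete"                                                  
build complete                                                           
$ wc README.md                                                           
  419  3979 21868 README.md                                              
$ █                                                                      
                                                                         
                                                                         
                                                                         
                                                                         
                                                                         
                                                                         
                                                                         
                                                                         
                                                                         
                                                                         
                                                                         
                                                                         
                                                                         
                                                                         
                                                                         
                                                                         
                                                                         
                                                                         
                                                                         
                                                                         
                                                                         
                                                                         
                                                                         
                                                                         


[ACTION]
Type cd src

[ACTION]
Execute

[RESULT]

$ echo "build complete"                                                  
build complete                                                           
$ wc README.md                                                           
  419  3979 21868 README.md                                              
$ cd src                                                                 
                                                                         
$ █                                                                      
                                                                         
                                                                         
                                                                         
                                                                         
                                                                         
                                                                         
                                                                         
                                                                         
                                                                         
                                                                         
                                                                         
                                                                         
                                                                         
                                                                         
                                                                         
                                                                         
                                                                         
                                                                         
                                                                         
                                                                         
                                                                         
                                                                         


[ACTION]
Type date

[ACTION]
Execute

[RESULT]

$ echo "build complete"                                                  
build complete                                                           
$ wc README.md                                                           
  419  3979 21868 README.md                                              
$ cd src                                                                 
                                                                         
$ date                                                                   
Sun Jan 18 20:23:00 UTC 2026                                             
$ █                                                                      
                                                                         
                                                                         
                                                                         
                                                                         
                                                                         
                                                                         
                                                                         
                                                                         
                                                                         
                                                                         
                                                                         
                                                                         
                                                                         
                                                                         
                                                                         
                                                                         
                                                                         
                                                                         
                                                                         
                                                                         
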